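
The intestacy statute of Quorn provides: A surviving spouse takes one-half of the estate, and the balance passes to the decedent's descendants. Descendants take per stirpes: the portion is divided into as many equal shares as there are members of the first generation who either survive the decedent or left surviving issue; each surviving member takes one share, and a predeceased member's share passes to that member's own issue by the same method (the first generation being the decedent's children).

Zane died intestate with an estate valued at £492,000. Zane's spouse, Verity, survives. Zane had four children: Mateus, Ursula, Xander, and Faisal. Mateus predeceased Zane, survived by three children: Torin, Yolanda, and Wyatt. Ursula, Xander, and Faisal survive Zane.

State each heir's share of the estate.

Verity takes one-half of £492,000 = £246,000. The remaining £246,000 passes to the descendants.
The descendants' portion (£246,000) is divided into 4 shares of £61,500: Ursula, Xander, and Faisal each take £61,500; Mateus's £61,500 share passes to Mateus's issue.
Mateus's share (£61,500) is divided into 3 shares of £20,500: Torin, Yolanda, and Wyatt each take £20,500.

Verity: £246,000; Torin: £20,500; Yolanda: £20,500; Wyatt: £20,500; Ursula: £61,500; Xander: £61,500; Faisal: £61,500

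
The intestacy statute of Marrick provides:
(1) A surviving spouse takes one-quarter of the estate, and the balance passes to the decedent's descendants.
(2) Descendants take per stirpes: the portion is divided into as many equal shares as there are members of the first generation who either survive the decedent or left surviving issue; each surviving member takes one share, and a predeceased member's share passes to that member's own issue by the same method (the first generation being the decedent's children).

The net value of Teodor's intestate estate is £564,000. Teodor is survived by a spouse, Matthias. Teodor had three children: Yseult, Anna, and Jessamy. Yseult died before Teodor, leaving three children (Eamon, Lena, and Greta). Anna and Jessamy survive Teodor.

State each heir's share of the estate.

Matthias takes one-quarter of £564,000 = £141,000. The remaining £423,000 passes to the descendants.
The descendants' portion (£423,000) is divided into 3 shares of £141,000: Anna and Jessamy each take £141,000; Yseult's £141,000 share passes to Yseult's issue.
Yseult's share (£141,000) is divided into 3 shares of £47,000: Eamon, Lena, and Greta each take £47,000.

Matthias: £141,000; Eamon: £47,000; Lena: £47,000; Greta: £47,000; Anna: £141,000; Jessamy: £141,000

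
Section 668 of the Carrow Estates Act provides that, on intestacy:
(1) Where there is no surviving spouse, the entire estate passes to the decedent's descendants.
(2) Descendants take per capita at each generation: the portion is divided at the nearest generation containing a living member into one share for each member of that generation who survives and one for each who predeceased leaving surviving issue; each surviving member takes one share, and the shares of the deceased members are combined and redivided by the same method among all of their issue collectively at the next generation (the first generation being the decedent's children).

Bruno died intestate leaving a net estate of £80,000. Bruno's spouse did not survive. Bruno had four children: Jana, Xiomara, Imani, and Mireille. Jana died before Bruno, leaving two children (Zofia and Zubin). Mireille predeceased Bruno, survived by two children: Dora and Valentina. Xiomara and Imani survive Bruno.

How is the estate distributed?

Zofia: £10,000; Zubin: £10,000; Xiomara: £20,000; Imani: £20,000; Dora: £10,000; Valentina: £10,000

The entire £80,000 passes to the descendants.
That amount (£80,000) is divided at the children's generation into 4 shares of £20,000. Xiomara and Imani each take £20,000. The 2 shares of the deceased (Jana and Mireille) are combined into a pool of £40,000.
That pool (£40,000) is divided at the grandchildren's generation equally among Zofia, Zubin, Dora, and Valentina: £10,000 each.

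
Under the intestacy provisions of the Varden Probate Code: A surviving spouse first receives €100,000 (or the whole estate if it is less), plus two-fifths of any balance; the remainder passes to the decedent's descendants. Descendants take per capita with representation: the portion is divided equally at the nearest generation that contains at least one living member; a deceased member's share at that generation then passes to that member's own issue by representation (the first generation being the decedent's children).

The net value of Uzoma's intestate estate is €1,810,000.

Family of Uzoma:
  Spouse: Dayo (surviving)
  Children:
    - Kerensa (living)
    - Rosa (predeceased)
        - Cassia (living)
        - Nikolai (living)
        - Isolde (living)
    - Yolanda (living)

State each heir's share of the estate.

Dayo: €784,000; Kerensa: €342,000; Cassia: €114,000; Nikolai: €114,000; Isolde: €114,000; Yolanda: €342,000

Dayo first takes €100,000, leaving a balance of €1,710,000. Dayo then takes two-fifths of the balance (€684,000), for a total of €784,000. The remaining €1,026,000 passes to the descendants.
The descendants' portion (€1,026,000) is divided into 3 shares of €342,000: Kerensa and Yolanda each take €342,000; Rosa's €342,000 share passes to Rosa's issue.
Rosa's share (€342,000) is divided into 3 shares of €114,000: Cassia, Nikolai, and Isolde each take €114,000.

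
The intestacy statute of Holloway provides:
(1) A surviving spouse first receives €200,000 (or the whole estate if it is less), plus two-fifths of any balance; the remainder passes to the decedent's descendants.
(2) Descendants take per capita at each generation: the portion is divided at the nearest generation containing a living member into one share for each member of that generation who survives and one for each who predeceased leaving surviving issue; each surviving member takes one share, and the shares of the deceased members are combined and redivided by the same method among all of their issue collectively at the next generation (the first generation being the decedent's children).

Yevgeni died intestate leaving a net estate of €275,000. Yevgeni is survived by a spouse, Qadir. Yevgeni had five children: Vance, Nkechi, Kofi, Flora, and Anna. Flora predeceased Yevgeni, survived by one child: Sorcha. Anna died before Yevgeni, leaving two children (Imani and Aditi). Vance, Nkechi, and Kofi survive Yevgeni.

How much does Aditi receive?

Qadir first takes €200,000, leaving a balance of €75,000. Qadir then takes two-fifths of the balance (€30,000), for a total of €230,000. The remaining €45,000 passes to the descendants.
The descendants' portion (€45,000) is divided at the children's generation into 5 shares of €9,000. Vance, Nkechi, and Kofi each take €9,000. The 2 shares of the deceased (Flora and Anna) are combined into a pool of €18,000.
That pool (€18,000) is divided at the grandchildren's generation equally among Sorcha, Imani, and Aditi: €6,000 each.

Aditi receives €6,000.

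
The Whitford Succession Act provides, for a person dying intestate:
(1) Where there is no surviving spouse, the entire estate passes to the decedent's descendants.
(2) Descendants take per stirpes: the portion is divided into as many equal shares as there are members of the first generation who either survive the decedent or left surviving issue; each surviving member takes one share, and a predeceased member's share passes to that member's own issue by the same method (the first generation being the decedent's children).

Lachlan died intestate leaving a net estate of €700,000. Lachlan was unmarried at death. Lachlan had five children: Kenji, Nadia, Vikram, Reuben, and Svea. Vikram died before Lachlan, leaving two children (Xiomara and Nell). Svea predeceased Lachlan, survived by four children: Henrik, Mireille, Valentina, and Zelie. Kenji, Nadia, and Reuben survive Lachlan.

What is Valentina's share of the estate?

The entire €700,000 passes to the descendants.
That amount (€700,000) is divided into 5 shares of €140,000: Kenji, Nadia, and Reuben each take €140,000; Vikram's €140,000 share passes to Vikram's issue; Svea's €140,000 share passes to Svea's issue.
Vikram's share (€140,000) is divided into 2 shares of €70,000: Xiomara and Nell each take €70,000.
Svea's share (€140,000) is divided into 4 shares of €35,000: Henrik, Mireille, Valentina, and Zelie each take €35,000.

Valentina receives €35,000.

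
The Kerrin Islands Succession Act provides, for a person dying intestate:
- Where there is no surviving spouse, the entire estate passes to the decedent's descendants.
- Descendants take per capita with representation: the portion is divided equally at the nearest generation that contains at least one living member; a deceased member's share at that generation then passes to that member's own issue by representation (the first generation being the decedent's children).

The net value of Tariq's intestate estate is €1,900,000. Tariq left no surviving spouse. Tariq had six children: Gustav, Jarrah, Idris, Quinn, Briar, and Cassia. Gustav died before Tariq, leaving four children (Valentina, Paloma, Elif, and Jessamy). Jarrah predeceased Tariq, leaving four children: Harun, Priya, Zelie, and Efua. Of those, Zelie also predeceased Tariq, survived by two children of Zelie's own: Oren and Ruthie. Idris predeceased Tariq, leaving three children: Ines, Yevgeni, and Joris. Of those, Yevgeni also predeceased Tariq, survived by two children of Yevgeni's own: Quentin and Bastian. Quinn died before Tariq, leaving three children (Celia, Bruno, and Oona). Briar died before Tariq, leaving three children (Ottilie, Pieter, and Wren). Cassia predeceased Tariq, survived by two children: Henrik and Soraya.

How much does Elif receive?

Elif receives €100,000.

The entire €1,900,000 passes to the descendants.
No child survives, so the initial division is made at the grandchildren's generation.
That amount (€1,900,000) is divided into 19 shares of €100,000: Valentina, Paloma, Elif, Jessamy, Harun, Priya, Efua, Ines, Joris, Celia, Bruno, Oona, Ottilie, Pieter, Wren, Henrik, and Soraya each take €100,000; Zelie's €100,000 share passes to Zelie's issue; Yevgeni's €100,000 share passes to Yevgeni's issue.
Zelie's share (€100,000) is divided into 2 shares of €50,000: Oren and Ruthie each take €50,000.
Yevgeni's share (€100,000) is divided into 2 shares of €50,000: Quentin and Bastian each take €50,000.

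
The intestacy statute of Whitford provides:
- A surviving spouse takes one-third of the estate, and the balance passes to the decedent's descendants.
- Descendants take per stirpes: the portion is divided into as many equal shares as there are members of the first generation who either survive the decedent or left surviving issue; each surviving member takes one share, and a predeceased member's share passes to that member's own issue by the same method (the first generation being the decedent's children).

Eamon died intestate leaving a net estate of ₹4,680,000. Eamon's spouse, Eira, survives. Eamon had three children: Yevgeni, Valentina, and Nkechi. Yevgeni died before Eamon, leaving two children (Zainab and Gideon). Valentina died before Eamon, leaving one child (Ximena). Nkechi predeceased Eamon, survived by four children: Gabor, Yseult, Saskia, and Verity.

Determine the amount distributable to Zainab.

Zainab receives ₹520,000.

Eira takes one-third of ₹4,680,000 = ₹1,560,000. The remaining ₹3,120,000 passes to the descendants.
The descendants' portion (₹3,120,000) is divided into 3 shares of ₹1,040,000: Yevgeni's ₹1,040,000 share passes to Yevgeni's issue; Valentina's ₹1,040,000 share passes to Valentina's issue; Nkechi's ₹1,040,000 share passes to Nkechi's issue.
Yevgeni's share (₹1,040,000) is divided into 2 shares of ₹520,000: Zainab and Gideon each take ₹520,000.
Valentina's share (₹1,040,000) passes entirely to Ximena.
Nkechi's share (₹1,040,000) is divided into 4 shares of ₹260,000: Gabor, Yseult, Saskia, and Verity each take ₹260,000.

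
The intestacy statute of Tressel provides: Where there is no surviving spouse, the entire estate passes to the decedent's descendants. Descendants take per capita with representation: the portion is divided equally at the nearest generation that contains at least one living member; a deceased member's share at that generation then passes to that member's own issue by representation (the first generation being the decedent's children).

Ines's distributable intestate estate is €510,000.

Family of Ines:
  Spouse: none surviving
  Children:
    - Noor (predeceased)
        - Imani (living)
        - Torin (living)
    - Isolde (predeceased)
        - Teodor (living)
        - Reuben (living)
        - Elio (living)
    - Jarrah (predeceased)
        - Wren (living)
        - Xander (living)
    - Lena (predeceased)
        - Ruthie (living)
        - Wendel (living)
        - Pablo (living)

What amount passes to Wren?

Wren receives €51,000.

The entire €510,000 passes to the descendants.
No child survives, so the initial division is made at the grandchildren's generation.
That amount (€510,000) is divided into 10 shares of €51,000: Imani, Torin, Teodor, Reuben, Elio, Wren, Xander, Ruthie, Wendel, and Pablo each take €51,000.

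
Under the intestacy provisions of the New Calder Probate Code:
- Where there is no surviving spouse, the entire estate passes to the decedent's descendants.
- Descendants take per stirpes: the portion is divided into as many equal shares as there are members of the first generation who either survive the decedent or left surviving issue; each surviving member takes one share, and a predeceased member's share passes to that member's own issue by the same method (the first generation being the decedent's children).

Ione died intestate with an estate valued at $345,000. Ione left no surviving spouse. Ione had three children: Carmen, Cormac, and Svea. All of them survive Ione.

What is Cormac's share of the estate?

The entire $345,000 passes to the descendants.
That amount ($345,000) is divided into 3 shares of $115,000: Carmen, Cormac, and Svea each take $115,000.

Cormac receives $115,000.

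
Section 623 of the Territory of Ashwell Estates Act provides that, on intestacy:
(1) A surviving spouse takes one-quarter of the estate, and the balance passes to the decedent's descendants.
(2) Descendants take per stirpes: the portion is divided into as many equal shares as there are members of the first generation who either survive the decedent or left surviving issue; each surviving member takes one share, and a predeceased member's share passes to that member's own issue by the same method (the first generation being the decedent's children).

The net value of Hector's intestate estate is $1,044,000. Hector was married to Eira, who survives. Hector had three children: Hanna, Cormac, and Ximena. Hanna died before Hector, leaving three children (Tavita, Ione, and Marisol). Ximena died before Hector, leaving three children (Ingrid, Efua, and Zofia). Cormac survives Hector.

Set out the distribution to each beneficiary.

Eira takes one-quarter of $1,044,000 = $261,000. The remaining $783,000 passes to the descendants.
The descendants' portion ($783,000) is divided into 3 shares of $261,000: Cormac takes $261,000; Hanna's $261,000 share passes to Hanna's issue; Ximena's $261,000 share passes to Ximena's issue.
Hanna's share ($261,000) is divided into 3 shares of $87,000: Tavita, Ione, and Marisol each take $87,000.
Ximena's share ($261,000) is divided into 3 shares of $87,000: Ingrid, Efua, and Zofia each take $87,000.

Eira: $261,000; Tavita: $87,000; Ione: $87,000; Marisol: $87,000; Cormac: $261,000; Ingrid: $87,000; Efua: $87,000; Zofia: $87,000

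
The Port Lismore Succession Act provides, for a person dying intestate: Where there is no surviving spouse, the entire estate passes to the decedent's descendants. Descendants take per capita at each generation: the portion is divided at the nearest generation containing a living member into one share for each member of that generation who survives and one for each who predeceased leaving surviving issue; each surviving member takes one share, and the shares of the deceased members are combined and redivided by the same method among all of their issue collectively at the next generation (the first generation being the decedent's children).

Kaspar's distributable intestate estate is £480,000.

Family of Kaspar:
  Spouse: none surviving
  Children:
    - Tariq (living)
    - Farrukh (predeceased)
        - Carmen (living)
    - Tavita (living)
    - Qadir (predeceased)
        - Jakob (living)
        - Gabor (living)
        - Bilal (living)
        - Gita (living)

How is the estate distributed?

The entire £480,000 passes to the descendants.
That amount (£480,000) is divided at the children's generation into 4 shares of £120,000. Tariq and Tavita each take £120,000. The 2 shares of the deceased (Farrukh and Qadir) are combined into a pool of £240,000.
That pool (£240,000) is divided at the grandchildren's generation equally among Carmen, Jakob, Gabor, Bilal, and Gita: £48,000 each.

Tariq: £120,000; Carmen: £48,000; Tavita: £120,000; Jakob: £48,000; Gabor: £48,000; Bilal: £48,000; Gita: £48,000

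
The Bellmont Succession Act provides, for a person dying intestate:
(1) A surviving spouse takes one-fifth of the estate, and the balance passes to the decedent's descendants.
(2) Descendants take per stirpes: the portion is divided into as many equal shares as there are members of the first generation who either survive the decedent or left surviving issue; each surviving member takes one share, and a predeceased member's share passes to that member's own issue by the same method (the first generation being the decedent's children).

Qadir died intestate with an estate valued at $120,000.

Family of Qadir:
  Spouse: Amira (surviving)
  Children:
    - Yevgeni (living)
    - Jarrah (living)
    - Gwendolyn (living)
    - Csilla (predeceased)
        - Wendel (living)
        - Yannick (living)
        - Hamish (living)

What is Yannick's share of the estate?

Amira takes one-fifth of $120,000 = $24,000. The remaining $96,000 passes to the descendants.
The descendants' portion ($96,000) is divided into 4 shares of $24,000: Yevgeni, Jarrah, and Gwendolyn each take $24,000; Csilla's $24,000 share passes to Csilla's issue.
Csilla's share ($24,000) is divided into 3 shares of $8,000: Wendel, Yannick, and Hamish each take $8,000.

Yannick receives $8,000.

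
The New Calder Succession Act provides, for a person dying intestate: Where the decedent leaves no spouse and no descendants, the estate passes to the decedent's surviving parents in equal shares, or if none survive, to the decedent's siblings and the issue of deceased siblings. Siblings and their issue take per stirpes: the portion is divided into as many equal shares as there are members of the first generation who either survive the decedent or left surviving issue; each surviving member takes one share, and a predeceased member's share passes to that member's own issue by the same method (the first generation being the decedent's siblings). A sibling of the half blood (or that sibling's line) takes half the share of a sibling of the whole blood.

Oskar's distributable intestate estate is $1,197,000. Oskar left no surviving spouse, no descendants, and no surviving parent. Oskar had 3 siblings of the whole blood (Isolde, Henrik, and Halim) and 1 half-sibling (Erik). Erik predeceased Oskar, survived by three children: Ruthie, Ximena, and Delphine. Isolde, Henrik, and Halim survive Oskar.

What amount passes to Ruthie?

The entire $1,197,000 passes to the siblings and their issue.
Counting each half-blood sibling's line as half a unit, there are 7/2 units in $1,197,000, so one unit is $342,000. Whole-blood lines (Isolde, Henrik, and Halim) take $342,000 each; half-blood lines (Erik) take $171,000 each.
Erik's share ($171,000) is divided into 3 shares of $57,000: Ruthie, Ximena, and Delphine each take $57,000.

Ruthie receives $57,000.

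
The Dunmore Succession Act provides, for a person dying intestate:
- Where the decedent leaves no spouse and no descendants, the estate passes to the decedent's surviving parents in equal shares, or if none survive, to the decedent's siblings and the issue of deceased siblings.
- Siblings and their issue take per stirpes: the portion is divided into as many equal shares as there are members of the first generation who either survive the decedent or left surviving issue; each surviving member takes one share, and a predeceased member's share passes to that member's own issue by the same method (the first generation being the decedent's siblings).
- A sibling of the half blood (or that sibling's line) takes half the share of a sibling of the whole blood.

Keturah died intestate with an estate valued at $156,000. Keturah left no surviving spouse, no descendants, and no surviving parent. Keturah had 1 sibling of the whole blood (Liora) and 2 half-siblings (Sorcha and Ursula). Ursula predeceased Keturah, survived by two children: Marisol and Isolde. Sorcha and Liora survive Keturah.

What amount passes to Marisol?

Marisol receives $19,500.

The entire $156,000 passes to the siblings and their issue.
Counting each half-blood sibling's line as half a unit, there are 2 units in $156,000, so one unit is $78,000. Whole-blood lines (Liora) take $78,000 each; half-blood lines (Sorcha and Ursula) take $39,000 each.
Ursula's share ($39,000) is divided into 2 shares of $19,500: Marisol and Isolde each take $19,500.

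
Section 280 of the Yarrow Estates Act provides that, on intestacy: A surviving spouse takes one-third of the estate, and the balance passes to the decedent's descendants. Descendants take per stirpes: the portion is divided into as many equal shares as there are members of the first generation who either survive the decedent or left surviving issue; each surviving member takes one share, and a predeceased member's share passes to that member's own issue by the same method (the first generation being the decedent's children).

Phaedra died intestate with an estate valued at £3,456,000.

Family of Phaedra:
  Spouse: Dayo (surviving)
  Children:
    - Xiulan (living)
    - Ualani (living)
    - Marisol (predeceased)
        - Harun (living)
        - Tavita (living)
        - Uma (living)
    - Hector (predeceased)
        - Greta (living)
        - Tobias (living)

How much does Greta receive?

Greta receives £288,000.

Dayo takes one-third of £3,456,000 = £1,152,000. The remaining £2,304,000 passes to the descendants.
The descendants' portion (£2,304,000) is divided into 4 shares of £576,000: Xiulan and Ualani each take £576,000; Marisol's £576,000 share passes to Marisol's issue; Hector's £576,000 share passes to Hector's issue.
Marisol's share (£576,000) is divided into 3 shares of £192,000: Harun, Tavita, and Uma each take £192,000.
Hector's share (£576,000) is divided into 2 shares of £288,000: Greta and Tobias each take £288,000.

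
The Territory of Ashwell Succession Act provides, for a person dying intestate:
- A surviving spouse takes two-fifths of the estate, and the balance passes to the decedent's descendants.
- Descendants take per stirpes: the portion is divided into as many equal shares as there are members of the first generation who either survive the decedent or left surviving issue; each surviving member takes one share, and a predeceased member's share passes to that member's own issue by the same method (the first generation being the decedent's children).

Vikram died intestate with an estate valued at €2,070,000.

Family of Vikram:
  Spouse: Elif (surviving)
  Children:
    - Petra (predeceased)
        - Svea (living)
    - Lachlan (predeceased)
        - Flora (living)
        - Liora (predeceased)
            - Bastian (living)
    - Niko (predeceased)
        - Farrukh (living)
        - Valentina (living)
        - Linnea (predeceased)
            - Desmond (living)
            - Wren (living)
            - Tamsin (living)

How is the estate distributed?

Elif: €828,000; Svea: €414,000; Flora: €207,000; Bastian: €207,000; Farrukh: €138,000; Valentina: €138,000; Desmond: €46,000; Wren: €46,000; Tamsin: €46,000

Elif takes two-fifths of €2,070,000 = €828,000. The remaining €1,242,000 passes to the descendants.
The descendants' portion (€1,242,000) is divided into 3 shares of €414,000: Petra's €414,000 share passes to Petra's issue; Lachlan's €414,000 share passes to Lachlan's issue; Niko's €414,000 share passes to Niko's issue.
Petra's share (€414,000) passes entirely to Svea.
Lachlan's share (€414,000) is divided into 2 shares of €207,000: Flora takes €207,000; Liora's €207,000 share passes to Liora's issue.
Liora's share (€207,000) passes entirely to Bastian.
Niko's share (€414,000) is divided into 3 shares of €138,000: Farrukh and Valentina each take €138,000; Linnea's €138,000 share passes to Linnea's issue.
Linnea's share (€138,000) is divided into 3 shares of €46,000: Desmond, Wren, and Tamsin each take €46,000.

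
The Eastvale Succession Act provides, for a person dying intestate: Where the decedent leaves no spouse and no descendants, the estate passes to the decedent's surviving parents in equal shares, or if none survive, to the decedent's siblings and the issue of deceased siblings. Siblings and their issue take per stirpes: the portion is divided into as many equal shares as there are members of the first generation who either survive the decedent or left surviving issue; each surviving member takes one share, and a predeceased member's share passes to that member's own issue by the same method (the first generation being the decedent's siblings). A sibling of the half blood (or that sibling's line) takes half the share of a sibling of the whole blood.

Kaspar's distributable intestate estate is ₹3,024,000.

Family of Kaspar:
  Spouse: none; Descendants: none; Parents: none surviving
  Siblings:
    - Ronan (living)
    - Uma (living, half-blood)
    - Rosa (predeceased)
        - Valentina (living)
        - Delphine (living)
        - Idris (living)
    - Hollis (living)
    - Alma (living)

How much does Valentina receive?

The entire ₹3,024,000 passes to the siblings and their issue.
Counting each half-blood sibling's line as half a unit, there are 9/2 units in ₹3,024,000, so one unit is ₹672,000. Whole-blood lines (Ronan, Rosa, Hollis, and Alma) take ₹672,000 each; half-blood lines (Uma) take ₹336,000 each.
Rosa's share (₹672,000) is divided into 3 shares of ₹224,000: Valentina, Delphine, and Idris each take ₹224,000.

Valentina receives ₹224,000.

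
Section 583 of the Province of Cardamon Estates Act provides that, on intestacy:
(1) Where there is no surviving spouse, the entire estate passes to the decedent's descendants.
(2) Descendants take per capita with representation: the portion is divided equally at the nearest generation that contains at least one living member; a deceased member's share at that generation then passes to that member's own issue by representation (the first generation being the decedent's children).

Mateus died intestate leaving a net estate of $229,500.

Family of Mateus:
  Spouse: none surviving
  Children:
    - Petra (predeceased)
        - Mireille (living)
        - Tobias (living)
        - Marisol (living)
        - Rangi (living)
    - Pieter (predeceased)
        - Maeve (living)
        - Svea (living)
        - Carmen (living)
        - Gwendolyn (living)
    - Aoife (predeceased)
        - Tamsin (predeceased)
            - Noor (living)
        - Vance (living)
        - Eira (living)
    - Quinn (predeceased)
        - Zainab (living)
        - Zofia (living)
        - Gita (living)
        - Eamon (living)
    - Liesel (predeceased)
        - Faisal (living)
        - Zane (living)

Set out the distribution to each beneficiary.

The entire $229,500 passes to the descendants.
No child survives, so the initial division is made at the grandchildren's generation.
That amount ($229,500) is divided into 17 shares of $13,500: Mireille, Tobias, Marisol, Rangi, Maeve, Svea, Carmen, Gwendolyn, Vance, Eira, Zainab, Zofia, Gita, Eamon, Faisal, and Zane each take $13,500; Tamsin's $13,500 share passes to Tamsin's issue.
Tamsin's share ($13,500) passes entirely to Noor.

Mireille: $13,500; Tobias: $13,500; Marisol: $13,500; Rangi: $13,500; Maeve: $13,500; Svea: $13,500; Carmen: $13,500; Gwendolyn: $13,500; Noor: $13,500; Vance: $13,500; Eira: $13,500; Zainab: $13,500; Zofia: $13,500; Gita: $13,500; Eamon: $13,500; Faisal: $13,500; Zane: $13,500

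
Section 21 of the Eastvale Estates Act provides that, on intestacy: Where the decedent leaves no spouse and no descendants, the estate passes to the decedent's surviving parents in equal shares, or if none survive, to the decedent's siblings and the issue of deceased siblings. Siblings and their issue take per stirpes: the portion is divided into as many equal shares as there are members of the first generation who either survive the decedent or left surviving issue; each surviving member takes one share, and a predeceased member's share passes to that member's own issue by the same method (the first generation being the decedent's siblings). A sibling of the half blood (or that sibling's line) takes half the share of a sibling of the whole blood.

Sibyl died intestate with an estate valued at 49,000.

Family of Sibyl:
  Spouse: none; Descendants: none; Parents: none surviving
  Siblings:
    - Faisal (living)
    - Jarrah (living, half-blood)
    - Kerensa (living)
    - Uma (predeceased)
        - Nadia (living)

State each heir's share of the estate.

Faisal: 14,000; Jarrah: 7,000; Kerensa: 14,000; Nadia: 14,000

The entire 49,000 passes to the siblings and their issue.
Counting each half-blood sibling's line as half a unit, there are 7/2 units in 49,000, so one unit is 14,000. Whole-blood lines (Faisal, Kerensa, and Uma) take 14,000 each; half-blood lines (Jarrah) take 7,000 each.
Uma's share (14,000) passes entirely to Nadia.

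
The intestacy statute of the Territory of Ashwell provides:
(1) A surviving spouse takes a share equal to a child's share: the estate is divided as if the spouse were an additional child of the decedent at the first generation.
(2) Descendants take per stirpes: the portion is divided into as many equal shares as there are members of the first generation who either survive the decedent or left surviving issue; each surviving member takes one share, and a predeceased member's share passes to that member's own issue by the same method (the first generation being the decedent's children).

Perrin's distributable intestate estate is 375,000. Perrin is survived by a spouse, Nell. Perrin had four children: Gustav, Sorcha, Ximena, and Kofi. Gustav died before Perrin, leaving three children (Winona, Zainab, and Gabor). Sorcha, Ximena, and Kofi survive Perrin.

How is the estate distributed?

Nell: 75,000; Winona: 25,000; Zainab: 25,000; Gabor: 25,000; Sorcha: 75,000; Ximena: 75,000; Kofi: 75,000

The spouse counts as an additional share at the children's level, so there are 5 primary shares of 75,000. Nell takes one such share (75,000).
The children's combined portion (300,000) is divided into 4 shares of 75,000: Sorcha, Ximena, and Kofi each take 75,000; Gustav's 75,000 share passes to Gustav's issue.
Gustav's share (75,000) is divided into 3 shares of 25,000: Winona, Zainab, and Gabor each take 25,000.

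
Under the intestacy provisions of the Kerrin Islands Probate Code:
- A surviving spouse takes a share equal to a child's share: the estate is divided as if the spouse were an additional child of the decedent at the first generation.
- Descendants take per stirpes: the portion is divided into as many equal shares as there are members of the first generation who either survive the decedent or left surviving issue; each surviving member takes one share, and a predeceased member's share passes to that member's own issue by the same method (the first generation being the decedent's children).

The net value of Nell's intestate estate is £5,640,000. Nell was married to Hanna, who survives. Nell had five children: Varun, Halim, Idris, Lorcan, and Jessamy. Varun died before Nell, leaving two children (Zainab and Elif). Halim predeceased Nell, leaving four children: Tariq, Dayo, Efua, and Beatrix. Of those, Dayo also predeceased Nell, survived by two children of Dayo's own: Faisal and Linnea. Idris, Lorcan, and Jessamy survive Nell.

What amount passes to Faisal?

The spouse counts as an additional share at the children's level, so there are 6 primary shares of £940,000. Hanna takes one such share (£940,000).
The children's combined portion (£4,700,000) is divided into 5 shares of £940,000: Idris, Lorcan, and Jessamy each take £940,000; Varun's £940,000 share passes to Varun's issue; Halim's £940,000 share passes to Halim's issue.
Varun's share (£940,000) is divided into 2 shares of £470,000: Zainab and Elif each take £470,000.
Halim's share (£940,000) is divided into 4 shares of £235,000: Tariq, Efua, and Beatrix each take £235,000; Dayo's £235,000 share passes to Dayo's issue.
Dayo's share (£235,000) is divided into 2 shares of £117,500: Faisal and Linnea each take £117,500.

Faisal receives £117,500.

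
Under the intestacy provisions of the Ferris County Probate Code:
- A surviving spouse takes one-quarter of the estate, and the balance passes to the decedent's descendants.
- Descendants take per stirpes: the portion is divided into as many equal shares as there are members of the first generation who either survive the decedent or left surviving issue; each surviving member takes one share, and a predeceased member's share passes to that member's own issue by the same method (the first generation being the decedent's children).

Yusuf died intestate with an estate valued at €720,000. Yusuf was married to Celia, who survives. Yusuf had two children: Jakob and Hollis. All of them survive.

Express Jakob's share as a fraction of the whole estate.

Celia takes one-quarter of €720,000 = €180,000. The remaining €540,000 passes to the descendants.
The descendants' portion (€540,000) is divided into 2 shares of €270,000: Jakob and Hollis each take €270,000.

Jakob receives 3/8 of the estate.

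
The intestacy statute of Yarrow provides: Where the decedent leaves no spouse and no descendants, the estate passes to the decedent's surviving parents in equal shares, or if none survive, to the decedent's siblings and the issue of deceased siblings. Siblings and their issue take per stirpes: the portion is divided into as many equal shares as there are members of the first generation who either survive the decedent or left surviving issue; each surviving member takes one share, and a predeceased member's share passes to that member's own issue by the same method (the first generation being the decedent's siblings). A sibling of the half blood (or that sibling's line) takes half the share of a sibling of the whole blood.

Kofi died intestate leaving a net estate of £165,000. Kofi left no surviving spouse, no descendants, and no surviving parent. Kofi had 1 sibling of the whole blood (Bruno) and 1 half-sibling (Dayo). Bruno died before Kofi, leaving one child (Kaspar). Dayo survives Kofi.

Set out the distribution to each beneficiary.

The entire £165,000 passes to the siblings and their issue.
Counting each half-blood sibling's line as half a unit, there are 3/2 units in £165,000, so one unit is £110,000. Whole-blood lines (Bruno) take £110,000 each; half-blood lines (Dayo) take £55,000 each.
Bruno's share (£110,000) passes entirely to Kaspar.

Dayo: £55,000; Kaspar: £110,000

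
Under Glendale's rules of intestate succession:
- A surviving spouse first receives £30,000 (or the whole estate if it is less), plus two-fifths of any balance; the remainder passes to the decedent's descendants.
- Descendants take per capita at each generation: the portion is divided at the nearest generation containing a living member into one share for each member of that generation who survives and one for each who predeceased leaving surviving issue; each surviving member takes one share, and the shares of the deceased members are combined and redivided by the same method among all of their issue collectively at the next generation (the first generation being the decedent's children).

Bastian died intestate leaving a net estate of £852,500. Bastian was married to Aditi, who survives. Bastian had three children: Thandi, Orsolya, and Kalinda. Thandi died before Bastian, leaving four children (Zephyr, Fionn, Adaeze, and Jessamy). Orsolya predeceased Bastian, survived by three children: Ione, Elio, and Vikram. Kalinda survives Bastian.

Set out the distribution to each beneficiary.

Aditi: £359,000; Zephyr: £47,000; Fionn: £47,000; Adaeze: £47,000; Jessamy: £47,000; Ione: £47,000; Elio: £47,000; Vikram: £47,000; Kalinda: £164,500

Aditi first takes £30,000, leaving a balance of £822,500. Aditi then takes two-fifths of the balance (£329,000), for a total of £359,000. The remaining £493,500 passes to the descendants.
The descendants' portion (£493,500) is divided at the children's generation into 3 shares of £164,500. Kalinda takes £164,500. The 2 shares of the deceased (Thandi and Orsolya) are combined into a pool of £329,000.
That pool (£329,000) is divided at the grandchildren's generation equally among Zephyr, Fionn, Adaeze, Jessamy, Ione, Elio, and Vikram: £47,000 each.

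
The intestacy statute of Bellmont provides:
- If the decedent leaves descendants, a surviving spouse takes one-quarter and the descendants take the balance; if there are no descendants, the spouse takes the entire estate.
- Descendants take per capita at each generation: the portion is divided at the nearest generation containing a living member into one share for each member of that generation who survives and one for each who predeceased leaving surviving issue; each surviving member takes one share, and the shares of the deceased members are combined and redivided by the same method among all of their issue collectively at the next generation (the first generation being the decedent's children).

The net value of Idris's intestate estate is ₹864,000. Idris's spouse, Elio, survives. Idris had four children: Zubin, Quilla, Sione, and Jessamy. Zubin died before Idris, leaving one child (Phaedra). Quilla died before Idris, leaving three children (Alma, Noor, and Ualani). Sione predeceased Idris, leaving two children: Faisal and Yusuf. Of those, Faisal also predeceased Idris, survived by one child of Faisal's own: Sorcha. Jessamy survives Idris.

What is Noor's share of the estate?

Elio takes one-quarter of ₹864,000 = ₹216,000. The remaining ₹648,000 passes to the descendants.
The descendants' portion (₹648,000) is divided at the children's generation into 4 shares of ₹162,000. Jessamy takes ₹162,000. The 3 shares of the deceased (Zubin, Quilla, and Sione) are combined into a pool of ₹486,000.
That pool (₹486,000) is divided at the grandchildren's generation into 6 shares of ₹81,000. Phaedra, Alma, Noor, Ualani, and Yusuf each take ₹81,000. The remaining share for the deceased Faisal (₹81,000) is carried to the next generation.
That pool (₹81,000) passes entirely to Sorcha, the sole taker at the great-grandchildren's generation.

Noor receives ₹81,000.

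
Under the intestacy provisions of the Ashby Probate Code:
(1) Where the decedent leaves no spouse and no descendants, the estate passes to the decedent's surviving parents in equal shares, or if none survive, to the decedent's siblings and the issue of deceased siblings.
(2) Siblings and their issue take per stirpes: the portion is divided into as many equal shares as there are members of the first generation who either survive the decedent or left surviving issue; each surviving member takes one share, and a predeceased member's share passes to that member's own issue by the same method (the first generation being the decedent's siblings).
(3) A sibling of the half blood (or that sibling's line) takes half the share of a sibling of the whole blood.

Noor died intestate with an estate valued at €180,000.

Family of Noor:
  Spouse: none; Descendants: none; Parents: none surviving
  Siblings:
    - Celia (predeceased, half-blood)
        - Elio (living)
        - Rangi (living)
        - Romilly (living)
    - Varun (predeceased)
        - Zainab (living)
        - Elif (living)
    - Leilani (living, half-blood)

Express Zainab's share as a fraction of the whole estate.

The entire €180,000 passes to the siblings and their issue.
Counting each half-blood sibling's line as half a unit, there are 2 units in €180,000, so one unit is €90,000. Whole-blood lines (Varun) take €90,000 each; half-blood lines (Celia and Leilani) take €45,000 each.
Celia's share (€45,000) is divided into 3 shares of €15,000: Elio, Rangi, and Romilly each take €15,000.
Varun's share (€90,000) is divided into 2 shares of €45,000: Zainab and Elif each take €45,000.

Zainab receives 1/4 of the estate.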